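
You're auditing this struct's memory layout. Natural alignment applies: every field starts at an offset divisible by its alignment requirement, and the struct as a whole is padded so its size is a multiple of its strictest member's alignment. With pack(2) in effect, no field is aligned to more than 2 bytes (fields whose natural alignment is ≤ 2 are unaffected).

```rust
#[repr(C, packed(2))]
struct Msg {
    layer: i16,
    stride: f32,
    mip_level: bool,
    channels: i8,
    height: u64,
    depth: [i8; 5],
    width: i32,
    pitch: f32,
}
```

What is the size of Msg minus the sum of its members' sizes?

0..2  layer  (2B, 2-aligned)
2..6  stride  (4B, 2-aligned)
6..7  mip_level  (1B, 1-aligned)
7..8  channels  (1B, 1-aligned)
8..16  height  (8B, 2-aligned)
16..21  depth  (5B, 1-aligned)
21..22  -- padding (1B)
22..26  width  (4B, 2-aligned)
26..30  pitch  (4B, 2-aligned)
sizeof = 30, alignof = 2
data bytes 29, size 30 → padding 1

1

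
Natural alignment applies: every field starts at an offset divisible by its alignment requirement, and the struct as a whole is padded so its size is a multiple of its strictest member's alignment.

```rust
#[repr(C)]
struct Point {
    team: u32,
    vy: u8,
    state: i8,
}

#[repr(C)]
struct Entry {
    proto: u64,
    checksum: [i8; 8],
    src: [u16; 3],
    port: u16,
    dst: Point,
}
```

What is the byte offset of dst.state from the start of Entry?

Point: @0: team [4B, align 4] → 4; @4: vy [1B, align 1] → 5; @5: state [1B, align 1] → 6; +2 tail pad (align 4); size 8, align 4
@0: proto [8B, align 8] → 8
@8: checksum [8B, align 1] → 16
@16: src [6B, align 2] → 22
@22: port [2B, align 2] → 24
@24: dst [8B, align 4] → 32
within Point: state at 5
24 + 5 = 29

29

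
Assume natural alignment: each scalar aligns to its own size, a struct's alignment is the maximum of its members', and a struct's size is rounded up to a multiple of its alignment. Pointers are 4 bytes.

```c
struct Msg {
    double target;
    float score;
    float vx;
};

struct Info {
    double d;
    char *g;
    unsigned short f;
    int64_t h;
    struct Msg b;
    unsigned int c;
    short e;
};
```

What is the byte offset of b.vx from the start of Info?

Msg: @0: target [8B, align 8] → 8; @8: score [4B, align 4] → 12; @12: vx [4B, align 4] → 16; size 16, align 8
@0: d [8B, align 8] → 8
@8: g [4B, align 4] → 12
@12: f [2B, align 2] → 14
+2 pad (align 8)
@16: h [8B, align 8] → 24
@24: b [16B, align 8] → 40
within Msg: vx at 12
24 + 12 = 36

36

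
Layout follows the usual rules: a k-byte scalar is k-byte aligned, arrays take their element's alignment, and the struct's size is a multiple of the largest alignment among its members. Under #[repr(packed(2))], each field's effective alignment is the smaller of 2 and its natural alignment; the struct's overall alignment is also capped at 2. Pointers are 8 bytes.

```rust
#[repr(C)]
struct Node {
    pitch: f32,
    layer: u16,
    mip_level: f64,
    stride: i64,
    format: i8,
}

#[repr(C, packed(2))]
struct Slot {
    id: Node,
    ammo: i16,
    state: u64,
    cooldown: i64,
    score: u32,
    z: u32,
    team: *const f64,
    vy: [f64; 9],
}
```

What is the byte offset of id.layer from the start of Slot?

4

Node: 0..4  pitch  (4B, 4-aligned); 4..6  layer  (2B, 2-aligned); 6..8  -- padding (2B); 8..16  mip_level  (8B, 8-aligned); 16..24  stride  (8B, 8-aligned); 24..25  format  (1B, 1-aligned); 25..32  -- tail padding (7B); sizeof = 32, alignof = 8
0..32  id  (32B, 2-aligned)
within Node: layer at 4
0 + 4 = 4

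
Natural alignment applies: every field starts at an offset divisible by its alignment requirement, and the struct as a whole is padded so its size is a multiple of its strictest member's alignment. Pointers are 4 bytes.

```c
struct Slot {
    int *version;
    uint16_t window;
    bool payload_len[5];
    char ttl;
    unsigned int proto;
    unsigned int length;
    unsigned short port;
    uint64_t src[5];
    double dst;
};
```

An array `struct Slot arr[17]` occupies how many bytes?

1224

version at 0 (size 4, align 4) → ends 4
window at 4 (size 2, align 2) → ends 6
payload_len at 6 (size 5, align 1) → ends 11
ttl at 11 (size 1, align 1) → ends 12
proto at 12 (size 4, align 4) → ends 16
length at 16 (size 4, align 4) → ends 20
port at 20 (size 2, align 2) → ends 22
pad 2 to align 8 for src
src at 24 (size 40, align 8) → ends 64
dst at 64 (size 8, align 8) → ends 72
total 72 bytes, alignment 8
array of 17: 17 × 72 = 1224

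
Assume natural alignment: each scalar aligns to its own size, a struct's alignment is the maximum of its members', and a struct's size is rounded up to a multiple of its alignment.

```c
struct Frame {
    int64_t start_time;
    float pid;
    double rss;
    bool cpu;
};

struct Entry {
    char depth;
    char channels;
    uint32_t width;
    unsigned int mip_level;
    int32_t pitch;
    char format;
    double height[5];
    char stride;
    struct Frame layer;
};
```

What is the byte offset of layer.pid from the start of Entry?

80

Frame: start_time at 0 (size 8, align 8) → ends 8; pid at 8 (size 4, align 4) → ends 12; pad 4 to align 8 for rss; rss at 16 (size 8, align 8) → ends 24; cpu at 24 (size 1, align 1) → ends 25; tail pad 7 to reach multiple of 8; total 32 bytes, alignment 8
depth at 0 (size 1, align 1) → ends 1
channels at 1 (size 1, align 1) → ends 2
pad 2 to align 4 for width
width at 4 (size 4, align 4) → ends 8
mip_level at 8 (size 4, align 4) → ends 12
pitch at 12 (size 4, align 4) → ends 16
format at 16 (size 1, align 1) → ends 17
pad 7 to align 8 for height
height at 24 (size 40, align 8) → ends 64
stride at 64 (size 1, align 1) → ends 65
pad 7 to align 8 for layer
layer at 72 (size 32, align 8) → ends 104
within Frame: pid at 8
72 + 8 = 80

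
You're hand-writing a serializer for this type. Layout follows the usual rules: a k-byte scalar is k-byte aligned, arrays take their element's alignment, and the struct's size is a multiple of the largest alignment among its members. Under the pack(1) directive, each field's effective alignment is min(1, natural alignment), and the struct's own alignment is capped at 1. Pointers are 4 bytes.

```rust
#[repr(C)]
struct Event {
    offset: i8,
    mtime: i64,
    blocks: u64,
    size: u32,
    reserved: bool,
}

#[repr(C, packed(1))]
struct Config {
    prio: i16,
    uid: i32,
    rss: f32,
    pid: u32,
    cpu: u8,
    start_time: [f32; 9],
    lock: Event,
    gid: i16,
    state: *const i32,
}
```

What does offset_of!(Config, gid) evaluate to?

Event: offset at 0 (size 1, align 1) → ends 1; pad 7 to align 8 for mtime; mtime at 8 (size 8, align 8) → ends 16; blocks at 16 (size 8, align 8) → ends 24; size at 24 (size 4, align 4) → ends 28; reserved at 28 (size 1, align 1) → ends 29; tail pad 3 to reach multiple of 8; total 32 bytes, alignment 8
prio at 0 (size 2, align 1) → ends 2
uid at 2 (size 4, align 1) → ends 6
rss at 6 (size 4, align 1) → ends 10
pid at 10 (size 4, align 1) → ends 14
cpu at 14 (size 1, align 1) → ends 15
start_time at 15 (size 36, align 1) → ends 51
lock at 51 (size 32, align 1) → ends 83
gid at 83 (size 2, align 1) → ends 85

83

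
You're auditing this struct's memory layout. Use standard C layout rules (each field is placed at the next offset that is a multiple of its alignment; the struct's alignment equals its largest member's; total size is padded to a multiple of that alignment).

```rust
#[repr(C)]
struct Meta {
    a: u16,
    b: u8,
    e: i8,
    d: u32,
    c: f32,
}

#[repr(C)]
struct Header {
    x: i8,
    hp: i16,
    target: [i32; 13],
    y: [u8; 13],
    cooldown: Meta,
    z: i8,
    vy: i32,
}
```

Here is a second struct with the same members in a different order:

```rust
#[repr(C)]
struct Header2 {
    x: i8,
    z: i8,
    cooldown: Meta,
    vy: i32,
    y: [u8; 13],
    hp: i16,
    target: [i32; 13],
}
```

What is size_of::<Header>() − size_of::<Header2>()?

4

Meta: 0..2  a  (2B, 2-aligned); 2..3  b  (1B, 1-aligned); 3..4  e  (1B, 1-aligned); 4..8  d  (4B, 4-aligned); 8..12  c  (4B, 4-aligned); sizeof = 12, alignof = 4
0..1  x  (1B, 1-aligned)
1..2  -- padding (1B)
2..4  hp  (2B, 2-aligned)
4..56  target  (52B, 4-aligned)
56..69  y  (13B, 1-aligned)
69..72  -- padding (3B)
72..84  cooldown  (12B, 4-aligned)
84..85  z  (1B, 1-aligned)
85..88  -- padding (3B)
88..92  vy  (4B, 4-aligned)
sizeof = 92, alignof = 4
— Header2 —
0..1  x  (1B, 1-aligned)
1..2  z  (1B, 1-aligned)
2..4  -- padding (2B)
4..16  cooldown  (12B, 4-aligned)
16..20  vy  (4B, 4-aligned)
20..33  y  (13B, 1-aligned)
33..34  -- padding (1B)
34..36  hp  (2B, 2-aligned)
36..88  target  (52B, 4-aligned)
sizeof = 88, alignof = 4
92 − 88 = 4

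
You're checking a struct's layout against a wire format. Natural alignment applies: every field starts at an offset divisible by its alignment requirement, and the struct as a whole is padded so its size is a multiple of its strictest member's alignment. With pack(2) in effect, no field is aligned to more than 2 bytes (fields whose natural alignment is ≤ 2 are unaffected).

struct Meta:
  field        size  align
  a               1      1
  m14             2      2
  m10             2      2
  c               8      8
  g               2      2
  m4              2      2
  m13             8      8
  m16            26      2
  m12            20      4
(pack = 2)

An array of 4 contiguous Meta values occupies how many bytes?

288

0..1  a  (1B, 1-aligned)
1..2  -- padding (1B)
2..4  m14  (2B, 2-aligned)
4..6  m10  (2B, 2-aligned)
6..14  c  (8B, 2-aligned)
14..16  g  (2B, 2-aligned)
16..18  m4  (2B, 2-aligned)
18..26  m13  (8B, 2-aligned)
26..52  m16  (26B, 2-aligned)
52..72  m12  (20B, 2-aligned)
sizeof = 72, alignof = 2
array of 4: 4 × 72 = 288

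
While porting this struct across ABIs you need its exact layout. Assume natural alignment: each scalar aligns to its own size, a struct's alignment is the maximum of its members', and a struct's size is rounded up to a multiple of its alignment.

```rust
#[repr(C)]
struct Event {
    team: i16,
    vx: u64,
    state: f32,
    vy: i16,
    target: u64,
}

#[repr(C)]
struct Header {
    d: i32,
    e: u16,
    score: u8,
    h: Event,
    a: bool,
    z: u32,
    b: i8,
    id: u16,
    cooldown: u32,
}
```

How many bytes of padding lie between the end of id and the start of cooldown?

Event: team at 0 (size 2, align 2) → ends 2; pad 6 to align 8 for vx; vx at 8 (size 8, align 8) → ends 16; state at 16 (size 4, align 4) → ends 20; vy at 20 (size 2, align 2) → ends 22; pad 2 to align 8 for target; target at 24 (size 8, align 8) → ends 32; total 32 bytes, alignment 8
d at 0 (size 4, align 4) → ends 4
e at 4 (size 2, align 2) → ends 6
score at 6 (size 1, align 1) → ends 7
pad 1 to align 8 for h
h at 8 (size 32, align 8) → ends 40
a at 40 (size 1, align 1) → ends 41
pad 3 to align 4 for z
z at 44 (size 4, align 4) → ends 48
b at 48 (size 1, align 1) → ends 49
pad 1 to align 2 for id
id at 50 (size 2, align 2) → ends 52
cooldown at 52 (size 4, align 4) → ends 56

0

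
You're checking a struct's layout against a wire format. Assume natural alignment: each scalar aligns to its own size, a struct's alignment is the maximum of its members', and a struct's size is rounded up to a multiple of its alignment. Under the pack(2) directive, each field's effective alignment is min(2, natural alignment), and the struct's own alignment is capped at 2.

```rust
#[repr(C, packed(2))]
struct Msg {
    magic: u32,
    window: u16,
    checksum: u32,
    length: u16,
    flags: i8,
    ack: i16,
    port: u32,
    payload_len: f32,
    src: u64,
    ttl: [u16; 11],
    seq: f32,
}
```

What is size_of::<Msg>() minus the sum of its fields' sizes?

1

magic at 0 (size 4, align 2) → ends 4
window at 4 (size 2, align 2) → ends 6
checksum at 6 (size 4, align 2) → ends 10
length at 10 (size 2, align 2) → ends 12
flags at 12 (size 1, align 1) → ends 13
pad 1 to align 2 for ack
ack at 14 (size 2, align 2) → ends 16
port at 16 (size 4, align 2) → ends 20
payload_len at 20 (size 4, align 2) → ends 24
src at 24 (size 8, align 2) → ends 32
ttl at 32 (size 22, align 2) → ends 54
seq at 54 (size 4, align 2) → ends 58
total 58 bytes, alignment 2
data bytes 57, size 58 → padding 1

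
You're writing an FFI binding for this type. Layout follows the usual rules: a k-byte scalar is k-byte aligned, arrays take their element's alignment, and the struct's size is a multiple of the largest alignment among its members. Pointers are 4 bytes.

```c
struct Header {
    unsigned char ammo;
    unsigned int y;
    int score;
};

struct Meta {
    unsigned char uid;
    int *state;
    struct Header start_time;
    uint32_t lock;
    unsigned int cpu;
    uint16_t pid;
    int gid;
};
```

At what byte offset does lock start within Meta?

Header: @0: ammo [1B, align 1] → 1; +3 pad (align 4); @4: y [4B, align 4] → 8; @8: score [4B, align 4] → 12; size 12, align 4
@0: uid [1B, align 1] → 1
+3 pad (align 4)
@4: state [4B, align 4] → 8
@8: start_time [12B, align 4] → 20
@20: lock [4B, align 4] → 24

20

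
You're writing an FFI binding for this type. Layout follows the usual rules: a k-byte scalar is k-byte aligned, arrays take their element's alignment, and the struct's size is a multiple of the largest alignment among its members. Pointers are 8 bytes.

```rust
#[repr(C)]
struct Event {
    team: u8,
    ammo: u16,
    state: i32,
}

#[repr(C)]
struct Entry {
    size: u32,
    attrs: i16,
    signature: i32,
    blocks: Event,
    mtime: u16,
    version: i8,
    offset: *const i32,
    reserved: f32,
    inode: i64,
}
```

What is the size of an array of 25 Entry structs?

1200

Event: 0..1  team  (1B, 1-aligned); 1..2  -- padding (1B); 2..4  ammo  (2B, 2-aligned); 4..8  state  (4B, 4-aligned); sizeof = 8, alignof = 4
0..4  size  (4B, 4-aligned)
4..6  attrs  (2B, 2-aligned)
6..8  -- padding (2B)
8..12  signature  (4B, 4-aligned)
12..20  blocks  (8B, 4-aligned)
20..22  mtime  (2B, 2-aligned)
22..23  version  (1B, 1-aligned)
23..24  -- padding (1B)
24..32  offset  (8B, 8-aligned)
32..36  reserved  (4B, 4-aligned)
36..40  -- padding (4B)
40..48  inode  (8B, 8-aligned)
sizeof = 48, alignof = 8
array of 25: 25 × 48 = 1200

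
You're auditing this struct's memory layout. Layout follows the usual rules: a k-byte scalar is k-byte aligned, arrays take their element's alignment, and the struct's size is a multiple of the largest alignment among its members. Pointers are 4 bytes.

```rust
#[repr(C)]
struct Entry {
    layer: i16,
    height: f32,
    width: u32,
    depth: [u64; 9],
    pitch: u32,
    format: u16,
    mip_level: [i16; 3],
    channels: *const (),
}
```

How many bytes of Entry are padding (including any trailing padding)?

6

layer at 0 (size 2, align 2) → ends 2
pad 2 to align 4 for height
height at 4 (size 4, align 4) → ends 8
width at 8 (size 4, align 4) → ends 12
pad 4 to align 8 for depth
depth at 16 (size 72, align 8) → ends 88
pitch at 88 (size 4, align 4) → ends 92
format at 92 (size 2, align 2) → ends 94
mip_level at 94 (size 6, align 2) → ends 100
channels at 100 (size 4, align 4) → ends 104
total 104 bytes, alignment 8
data bytes 98, size 104 → padding 6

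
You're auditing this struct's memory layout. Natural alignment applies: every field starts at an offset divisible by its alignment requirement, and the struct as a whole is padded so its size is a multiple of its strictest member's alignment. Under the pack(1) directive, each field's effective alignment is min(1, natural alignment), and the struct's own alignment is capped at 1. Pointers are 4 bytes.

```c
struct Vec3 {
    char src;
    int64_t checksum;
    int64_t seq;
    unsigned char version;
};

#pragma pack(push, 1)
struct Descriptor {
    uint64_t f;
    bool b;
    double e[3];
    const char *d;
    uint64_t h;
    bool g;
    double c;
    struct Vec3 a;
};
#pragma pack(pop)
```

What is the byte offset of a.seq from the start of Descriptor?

Vec3: 0..1  src  (1B, 1-aligned); 1..8  -- padding (7B); 8..16  checksum  (8B, 8-aligned); 16..24  seq  (8B, 8-aligned); 24..25  version  (1B, 1-aligned); 25..32  -- tail padding (7B); sizeof = 32, alignof = 8
0..8  f  (8B, 1-aligned)
8..9  b  (1B, 1-aligned)
9..33  e  (24B, 1-aligned)
33..37  d  (4B, 1-aligned)
37..45  h  (8B, 1-aligned)
45..46  g  (1B, 1-aligned)
46..54  c  (8B, 1-aligned)
54..86  a  (32B, 1-aligned)
within Vec3: seq at 16
54 + 16 = 70

70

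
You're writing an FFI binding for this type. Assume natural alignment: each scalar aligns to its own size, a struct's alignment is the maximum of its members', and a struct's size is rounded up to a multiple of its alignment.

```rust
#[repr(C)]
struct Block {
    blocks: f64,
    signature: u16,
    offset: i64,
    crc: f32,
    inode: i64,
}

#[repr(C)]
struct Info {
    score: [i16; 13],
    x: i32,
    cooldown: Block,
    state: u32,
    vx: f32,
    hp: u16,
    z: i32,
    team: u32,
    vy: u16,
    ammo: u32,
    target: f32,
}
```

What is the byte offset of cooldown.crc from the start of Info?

56

Block: 0..8  blocks  (8B, 8-aligned); 8..10  signature  (2B, 2-aligned); 10..16  -- padding (6B); 16..24  offset  (8B, 8-aligned); 24..28  crc  (4B, 4-aligned); 28..32  -- padding (4B); 32..40  inode  (8B, 8-aligned); sizeof = 40, alignof = 8
0..26  score  (26B, 2-aligned)
26..28  -- padding (2B)
28..32  x  (4B, 4-aligned)
32..72  cooldown  (40B, 8-aligned)
within Block: crc at 24
32 + 24 = 56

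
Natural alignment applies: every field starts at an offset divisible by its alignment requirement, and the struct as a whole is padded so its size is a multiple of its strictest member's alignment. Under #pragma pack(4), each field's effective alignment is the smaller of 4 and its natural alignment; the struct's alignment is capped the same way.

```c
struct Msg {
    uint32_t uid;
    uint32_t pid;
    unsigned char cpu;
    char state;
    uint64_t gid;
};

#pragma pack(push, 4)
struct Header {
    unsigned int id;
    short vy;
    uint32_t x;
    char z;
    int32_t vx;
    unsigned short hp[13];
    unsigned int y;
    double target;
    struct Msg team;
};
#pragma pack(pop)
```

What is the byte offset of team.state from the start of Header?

Msg: 0..4  uid  (4B, 4-aligned); 4..8  pid  (4B, 4-aligned); 8..9  cpu  (1B, 1-aligned); 9..10  state  (1B, 1-aligned); 10..16  -- padding (6B); 16..24  gid  (8B, 8-aligned); sizeof = 24, alignof = 8
0..4  id  (4B, 4-aligned)
4..6  vy  (2B, 2-aligned)
6..8  -- padding (2B)
8..12  x  (4B, 4-aligned)
12..13  z  (1B, 1-aligned)
13..16  -- padding (3B)
16..20  vx  (4B, 4-aligned)
20..46  hp  (26B, 2-aligned)
46..48  -- padding (2B)
48..52  y  (4B, 4-aligned)
52..60  target  (8B, 4-aligned)
60..84  team  (24B, 4-aligned)
within Msg: state at 9
60 + 9 = 69

69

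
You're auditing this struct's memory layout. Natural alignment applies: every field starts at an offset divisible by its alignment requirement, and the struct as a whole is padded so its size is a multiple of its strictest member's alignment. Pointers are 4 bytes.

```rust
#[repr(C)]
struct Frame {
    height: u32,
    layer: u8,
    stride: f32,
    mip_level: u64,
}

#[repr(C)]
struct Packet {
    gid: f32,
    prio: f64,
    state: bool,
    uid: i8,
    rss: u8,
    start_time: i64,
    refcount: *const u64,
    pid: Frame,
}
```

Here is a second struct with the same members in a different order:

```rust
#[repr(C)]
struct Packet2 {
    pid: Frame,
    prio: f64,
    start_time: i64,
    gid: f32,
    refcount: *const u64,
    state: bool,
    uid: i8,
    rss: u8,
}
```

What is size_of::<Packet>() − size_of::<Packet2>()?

Frame: 0..4  height  (4B, 4-aligned); 4..5  layer  (1B, 1-aligned); 5..8  -- padding (3B); 8..12  stride  (4B, 4-aligned); 12..16  -- padding (4B); 16..24  mip_level  (8B, 8-aligned); sizeof = 24, alignof = 8
0..4  gid  (4B, 4-aligned)
4..8  -- padding (4B)
8..16  prio  (8B, 8-aligned)
16..17  state  (1B, 1-aligned)
17..18  uid  (1B, 1-aligned)
18..19  rss  (1B, 1-aligned)
19..24  -- padding (5B)
24..32  start_time  (8B, 8-aligned)
32..36  refcount  (4B, 4-aligned)
36..40  -- padding (4B)
40..64  pid  (24B, 8-aligned)
sizeof = 64, alignof = 8
— Packet2 —
0..24  pid  (24B, 8-aligned)
24..32  prio  (8B, 8-aligned)
32..40  start_time  (8B, 8-aligned)
40..44  gid  (4B, 4-aligned)
44..48  refcount  (4B, 4-aligned)
48..49  state  (1B, 1-aligned)
49..50  uid  (1B, 1-aligned)
50..51  rss  (1B, 1-aligned)
51..56  -- tail padding (5B)
sizeof = 56, alignof = 8
64 − 56 = 8

8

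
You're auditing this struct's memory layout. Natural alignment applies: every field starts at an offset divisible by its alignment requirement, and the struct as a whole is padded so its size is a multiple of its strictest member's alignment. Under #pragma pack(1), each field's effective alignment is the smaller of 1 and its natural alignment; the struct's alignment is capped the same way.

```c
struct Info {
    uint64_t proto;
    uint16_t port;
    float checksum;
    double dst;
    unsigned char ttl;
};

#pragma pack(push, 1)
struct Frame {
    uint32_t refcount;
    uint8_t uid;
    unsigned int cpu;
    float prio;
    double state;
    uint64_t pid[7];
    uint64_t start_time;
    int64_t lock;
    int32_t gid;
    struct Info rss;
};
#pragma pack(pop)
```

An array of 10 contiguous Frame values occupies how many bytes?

1290

Info: 0..8  proto  (8B, 8-aligned); 8..10  port  (2B, 2-aligned); 10..12  -- padding (2B); 12..16  checksum  (4B, 4-aligned); 16..24  dst  (8B, 8-aligned); 24..25  ttl  (1B, 1-aligned); 25..32  -- tail padding (7B); sizeof = 32, alignof = 8
0..4  refcount  (4B, 1-aligned)
4..5  uid  (1B, 1-aligned)
5..9  cpu  (4B, 1-aligned)
9..13  prio  (4B, 1-aligned)
13..21  state  (8B, 1-aligned)
21..77  pid  (56B, 1-aligned)
77..85  start_time  (8B, 1-aligned)
85..93  lock  (8B, 1-aligned)
93..97  gid  (4B, 1-aligned)
97..129  rss  (32B, 1-aligned)
sizeof = 129, alignof = 1
array of 10: 10 × 129 = 1290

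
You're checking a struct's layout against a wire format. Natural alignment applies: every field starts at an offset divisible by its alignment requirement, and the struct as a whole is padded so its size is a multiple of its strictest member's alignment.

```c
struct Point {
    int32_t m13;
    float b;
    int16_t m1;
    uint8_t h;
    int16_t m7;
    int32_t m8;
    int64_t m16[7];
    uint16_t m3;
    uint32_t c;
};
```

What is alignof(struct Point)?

8

member alignments: m13=4, b=4, m1=2, h=1, m7=2, m8=4, m16=8, m3=2, c=4
max = 8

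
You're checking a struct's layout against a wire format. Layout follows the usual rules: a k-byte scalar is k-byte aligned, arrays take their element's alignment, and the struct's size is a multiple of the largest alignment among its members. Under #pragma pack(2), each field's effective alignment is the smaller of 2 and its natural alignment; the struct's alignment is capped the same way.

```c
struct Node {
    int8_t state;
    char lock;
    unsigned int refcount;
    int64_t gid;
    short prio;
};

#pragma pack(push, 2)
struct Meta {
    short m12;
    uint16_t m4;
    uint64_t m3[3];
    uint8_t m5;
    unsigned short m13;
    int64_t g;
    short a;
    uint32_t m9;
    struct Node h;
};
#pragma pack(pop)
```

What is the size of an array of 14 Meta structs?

980

Node: @0: state [1B, align 1] → 1; @1: lock [1B, align 1] → 2; +2 pad (align 4); @4: refcount [4B, align 4] → 8; @8: gid [8B, align 8] → 16; @16: prio [2B, align 2] → 18; +6 tail pad (align 8); size 24, align 8
@0: m12 [2B, align 2] → 2
@2: m4 [2B, align 2] → 4
@4: m3 [24B, align 2] → 28
@28: m5 [1B, align 1] → 29
+1 pad (align 2)
@30: m13 [2B, align 2] → 32
@32: g [8B, align 2] → 40
@40: a [2B, align 2] → 42
@42: m9 [4B, align 2] → 46
@46: h [24B, align 2] → 70
size 70, align 2
array of 14: 14 × 70 = 980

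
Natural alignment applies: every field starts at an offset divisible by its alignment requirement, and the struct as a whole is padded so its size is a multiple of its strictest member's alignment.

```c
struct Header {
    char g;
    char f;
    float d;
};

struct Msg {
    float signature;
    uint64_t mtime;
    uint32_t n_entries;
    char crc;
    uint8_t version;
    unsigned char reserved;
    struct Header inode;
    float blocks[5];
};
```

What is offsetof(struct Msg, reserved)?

Header: @0: g [1B, align 1] → 1; @1: f [1B, align 1] → 2; +2 pad (align 4); @4: d [4B, align 4] → 8; size 8, align 4
@0: signature [4B, align 4] → 4
+4 pad (align 8)
@8: mtime [8B, align 8] → 16
@16: n_entries [4B, align 4] → 20
@20: crc [1B, align 1] → 21
@21: version [1B, align 1] → 22
@22: reserved [1B, align 1] → 23

22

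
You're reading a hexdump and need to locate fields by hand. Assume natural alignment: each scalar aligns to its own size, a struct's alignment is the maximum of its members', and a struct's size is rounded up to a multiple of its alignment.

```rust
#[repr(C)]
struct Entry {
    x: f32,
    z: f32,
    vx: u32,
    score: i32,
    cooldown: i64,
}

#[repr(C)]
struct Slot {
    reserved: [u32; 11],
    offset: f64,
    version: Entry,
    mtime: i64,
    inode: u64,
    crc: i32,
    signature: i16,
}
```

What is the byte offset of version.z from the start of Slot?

60

Entry: 0..4  x  (4B, 4-aligned); 4..8  z  (4B, 4-aligned); 8..12  vx  (4B, 4-aligned); 12..16  score  (4B, 4-aligned); 16..24  cooldown  (8B, 8-aligned); sizeof = 24, alignof = 8
0..44  reserved  (44B, 4-aligned)
44..48  -- padding (4B)
48..56  offset  (8B, 8-aligned)
56..80  version  (24B, 8-aligned)
within Entry: z at 4
56 + 4 = 60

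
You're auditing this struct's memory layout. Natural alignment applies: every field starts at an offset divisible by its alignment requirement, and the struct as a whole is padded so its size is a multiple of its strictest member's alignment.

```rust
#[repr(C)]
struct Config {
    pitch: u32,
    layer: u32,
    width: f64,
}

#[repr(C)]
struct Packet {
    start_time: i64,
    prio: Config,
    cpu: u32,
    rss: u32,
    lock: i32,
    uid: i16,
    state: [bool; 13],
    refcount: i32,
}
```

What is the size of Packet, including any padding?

56

Config: 0..4  pitch  (4B, 4-aligned); 4..8  layer  (4B, 4-aligned); 8..16  width  (8B, 8-aligned); sizeof = 16, alignof = 8
0..8  start_time  (8B, 8-aligned)
8..24  prio  (16B, 8-aligned)
24..28  cpu  (4B, 4-aligned)
28..32  rss  (4B, 4-aligned)
32..36  lock  (4B, 4-aligned)
36..38  uid  (2B, 2-aligned)
38..51  state  (13B, 1-aligned)
51..52  -- padding (1B)
52..56  refcount  (4B, 4-aligned)
sizeof = 56, alignof = 8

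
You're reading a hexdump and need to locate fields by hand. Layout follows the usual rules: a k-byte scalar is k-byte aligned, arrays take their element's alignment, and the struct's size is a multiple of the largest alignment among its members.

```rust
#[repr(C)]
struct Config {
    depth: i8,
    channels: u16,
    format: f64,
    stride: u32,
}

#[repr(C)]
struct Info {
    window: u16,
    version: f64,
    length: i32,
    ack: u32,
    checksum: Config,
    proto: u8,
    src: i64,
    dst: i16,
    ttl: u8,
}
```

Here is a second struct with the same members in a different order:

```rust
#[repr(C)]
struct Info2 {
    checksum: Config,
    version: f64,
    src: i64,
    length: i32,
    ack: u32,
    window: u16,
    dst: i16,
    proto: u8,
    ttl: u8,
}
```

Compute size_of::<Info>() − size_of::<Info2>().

16

Config: depth at 0 (size 1, align 1) → ends 1; pad 1 to align 2 for channels; channels at 2 (size 2, align 2) → ends 4; pad 4 to align 8 for format; format at 8 (size 8, align 8) → ends 16; stride at 16 (size 4, align 4) → ends 20; tail pad 4 to reach multiple of 8; total 24 bytes, alignment 8
window at 0 (size 2, align 2) → ends 2
pad 6 to align 8 for version
version at 8 (size 8, align 8) → ends 16
length at 16 (size 4, align 4) → ends 20
ack at 20 (size 4, align 4) → ends 24
checksum at 24 (size 24, align 8) → ends 48
proto at 48 (size 1, align 1) → ends 49
pad 7 to align 8 for src
src at 56 (size 8, align 8) → ends 64
dst at 64 (size 2, align 2) → ends 66
ttl at 66 (size 1, align 1) → ends 67
tail pad 5 to reach multiple of 8
total 72 bytes, alignment 8
— Info2 —
checksum at 0 (size 24, align 8) → ends 24
version at 24 (size 8, align 8) → ends 32
src at 32 (size 8, align 8) → ends 40
length at 40 (size 4, align 4) → ends 44
ack at 44 (size 4, align 4) → ends 48
window at 48 (size 2, align 2) → ends 50
dst at 50 (size 2, align 2) → ends 52
proto at 52 (size 1, align 1) → ends 53
ttl at 53 (size 1, align 1) → ends 54
tail pad 2 to reach multiple of 8
total 56 bytes, alignment 8
72 − 56 = 16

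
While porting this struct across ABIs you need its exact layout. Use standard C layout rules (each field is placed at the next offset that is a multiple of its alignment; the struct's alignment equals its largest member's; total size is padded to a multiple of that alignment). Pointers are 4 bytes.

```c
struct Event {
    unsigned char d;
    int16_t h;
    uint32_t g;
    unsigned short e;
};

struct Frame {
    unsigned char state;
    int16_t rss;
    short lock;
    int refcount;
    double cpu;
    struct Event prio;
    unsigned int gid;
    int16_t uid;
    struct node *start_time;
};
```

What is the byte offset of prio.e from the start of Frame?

32

Event: @0: d [1B, align 1] → 1; +1 pad (align 2); @2: h [2B, align 2] → 4; @4: g [4B, align 4] → 8; @8: e [2B, align 2] → 10; +2 tail pad (align 4); size 12, align 4
@0: state [1B, align 1] → 1
+1 pad (align 2)
@2: rss [2B, align 2] → 4
@4: lock [2B, align 2] → 6
+2 pad (align 4)
@8: refcount [4B, align 4] → 12
+4 pad (align 8)
@16: cpu [8B, align 8] → 24
@24: prio [12B, align 4] → 36
within Event: e at 8
24 + 8 = 32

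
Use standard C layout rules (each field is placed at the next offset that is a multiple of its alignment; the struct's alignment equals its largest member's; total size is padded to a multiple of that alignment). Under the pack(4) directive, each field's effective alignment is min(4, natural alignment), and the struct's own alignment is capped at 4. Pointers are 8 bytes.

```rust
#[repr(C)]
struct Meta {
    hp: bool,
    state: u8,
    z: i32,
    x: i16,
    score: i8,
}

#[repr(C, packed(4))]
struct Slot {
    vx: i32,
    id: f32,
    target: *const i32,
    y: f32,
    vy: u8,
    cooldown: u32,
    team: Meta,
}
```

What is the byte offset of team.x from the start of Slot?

36

Meta: @0: hp [1B, align 1] → 1; @1: state [1B, align 1] → 2; +2 pad (align 4); @4: z [4B, align 4] → 8; @8: x [2B, align 2] → 10; @10: score [1B, align 1] → 11; +1 tail pad (align 4); size 12, align 4
@0: vx [4B, align 4] → 4
@4: id [4B, align 4] → 8
@8: target [8B, align 4] → 16
@16: y [4B, align 4] → 20
@20: vy [1B, align 1] → 21
+3 pad (align 4)
@24: cooldown [4B, align 4] → 28
@28: team [12B, align 4] → 40
within Meta: x at 8
28 + 8 = 36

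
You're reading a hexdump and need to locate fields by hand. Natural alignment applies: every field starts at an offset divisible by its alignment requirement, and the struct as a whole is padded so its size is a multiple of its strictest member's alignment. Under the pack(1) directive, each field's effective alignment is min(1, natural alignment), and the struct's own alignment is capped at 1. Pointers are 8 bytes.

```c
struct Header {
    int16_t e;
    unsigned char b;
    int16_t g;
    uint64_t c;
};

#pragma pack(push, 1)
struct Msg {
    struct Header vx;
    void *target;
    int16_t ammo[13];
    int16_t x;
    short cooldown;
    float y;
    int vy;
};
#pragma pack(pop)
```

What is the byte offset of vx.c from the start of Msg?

8

Header: e at 0 (size 2, align 2) → ends 2; b at 2 (size 1, align 1) → ends 3; pad 1 to align 2 for g; g at 4 (size 2, align 2) → ends 6; pad 2 to align 8 for c; c at 8 (size 8, align 8) → ends 16; total 16 bytes, alignment 8
vx at 0 (size 16, align 1) → ends 16
within Header: c at 8
0 + 8 = 8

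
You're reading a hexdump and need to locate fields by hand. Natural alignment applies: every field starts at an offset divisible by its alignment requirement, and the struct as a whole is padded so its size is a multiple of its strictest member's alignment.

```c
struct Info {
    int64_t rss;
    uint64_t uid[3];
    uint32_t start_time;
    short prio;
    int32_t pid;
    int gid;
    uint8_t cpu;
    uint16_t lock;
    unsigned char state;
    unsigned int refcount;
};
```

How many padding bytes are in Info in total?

@0: rss [8B, align 8] → 8
@8: uid [24B, align 8] → 32
@32: start_time [4B, align 4] → 36
@36: prio [2B, align 2] → 38
+2 pad (align 4)
@40: pid [4B, align 4] → 44
@44: gid [4B, align 4] → 48
@48: cpu [1B, align 1] → 49
+1 pad (align 2)
@50: lock [2B, align 2] → 52
@52: state [1B, align 1] → 53
+3 pad (align 4)
@56: refcount [4B, align 4] → 60
+4 tail pad (align 8)
size 64, align 8
data bytes 54, size 64 → padding 10

10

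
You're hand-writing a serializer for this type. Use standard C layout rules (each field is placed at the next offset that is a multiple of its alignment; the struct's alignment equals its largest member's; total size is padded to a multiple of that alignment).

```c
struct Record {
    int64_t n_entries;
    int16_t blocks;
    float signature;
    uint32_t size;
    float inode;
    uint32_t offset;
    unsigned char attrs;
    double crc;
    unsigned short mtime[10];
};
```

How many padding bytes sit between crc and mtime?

@0: n_entries [8B, align 8] → 8
@8: blocks [2B, align 2] → 10
+2 pad (align 4)
@12: signature [4B, align 4] → 16
@16: size [4B, align 4] → 20
@20: inode [4B, align 4] → 24
@24: offset [4B, align 4] → 28
@28: attrs [1B, align 1] → 29
+3 pad (align 8)
@32: crc [8B, align 8] → 40
@40: mtime [20B, align 2] → 60

0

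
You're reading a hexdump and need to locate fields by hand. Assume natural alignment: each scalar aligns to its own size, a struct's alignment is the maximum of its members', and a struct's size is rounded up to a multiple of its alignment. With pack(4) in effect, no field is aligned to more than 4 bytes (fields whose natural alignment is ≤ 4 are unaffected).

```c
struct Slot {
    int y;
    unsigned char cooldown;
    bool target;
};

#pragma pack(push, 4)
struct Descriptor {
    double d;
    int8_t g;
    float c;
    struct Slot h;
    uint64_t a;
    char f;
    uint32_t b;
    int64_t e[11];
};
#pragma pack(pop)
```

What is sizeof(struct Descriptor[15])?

1920

Slot: @0: y [4B, align 4] → 4; @4: cooldown [1B, align 1] → 5; @5: target [1B, align 1] → 6; +2 tail pad (align 4); size 8, align 4
@0: d [8B, align 4] → 8
@8: g [1B, align 1] → 9
+3 pad (align 4)
@12: c [4B, align 4] → 16
@16: h [8B, align 4] → 24
@24: a [8B, align 4] → 32
@32: f [1B, align 1] → 33
+3 pad (align 4)
@36: b [4B, align 4] → 40
@40: e [88B, align 4] → 128
size 128, align 4
array of 15: 15 × 128 = 1920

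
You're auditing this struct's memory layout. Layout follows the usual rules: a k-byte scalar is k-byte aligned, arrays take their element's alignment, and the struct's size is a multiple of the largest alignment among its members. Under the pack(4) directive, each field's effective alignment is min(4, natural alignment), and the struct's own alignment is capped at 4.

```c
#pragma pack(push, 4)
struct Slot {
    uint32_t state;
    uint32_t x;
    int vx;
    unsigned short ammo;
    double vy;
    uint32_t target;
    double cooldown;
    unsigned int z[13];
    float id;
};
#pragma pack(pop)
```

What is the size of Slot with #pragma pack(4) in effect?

0..4  state  (4B, 4-aligned)
4..8  x  (4B, 4-aligned)
8..12  vx  (4B, 4-aligned)
12..14  ammo  (2B, 2-aligned)
14..16  -- padding (2B)
16..24  vy  (8B, 4-aligned)
24..28  target  (4B, 4-aligned)
28..36  cooldown  (8B, 4-aligned)
36..88  z  (52B, 4-aligned)
88..92  id  (4B, 4-aligned)
sizeof = 92, alignof = 4

92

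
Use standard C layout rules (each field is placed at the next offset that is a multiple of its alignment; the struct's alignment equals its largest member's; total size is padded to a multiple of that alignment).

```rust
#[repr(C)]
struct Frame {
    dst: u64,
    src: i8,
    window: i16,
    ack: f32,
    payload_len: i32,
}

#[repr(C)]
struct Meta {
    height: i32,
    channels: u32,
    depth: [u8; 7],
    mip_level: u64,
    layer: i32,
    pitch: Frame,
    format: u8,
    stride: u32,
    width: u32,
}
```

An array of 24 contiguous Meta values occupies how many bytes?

Frame: dst at 0 (size 8, align 8) → ends 8; src at 8 (size 1, align 1) → ends 9; pad 1 to align 2 for window; window at 10 (size 2, align 2) → ends 12; ack at 12 (size 4, align 4) → ends 16; payload_len at 16 (size 4, align 4) → ends 20; tail pad 4 to reach multiple of 8; total 24 bytes, alignment 8
height at 0 (size 4, align 4) → ends 4
channels at 4 (size 4, align 4) → ends 8
depth at 8 (size 7, align 1) → ends 15
pad 1 to align 8 for mip_level
mip_level at 16 (size 8, align 8) → ends 24
layer at 24 (size 4, align 4) → ends 28
pad 4 to align 8 for pitch
pitch at 32 (size 24, align 8) → ends 56
format at 56 (size 1, align 1) → ends 57
pad 3 to align 4 for stride
stride at 60 (size 4, align 4) → ends 64
width at 64 (size 4, align 4) → ends 68
tail pad 4 to reach multiple of 8
total 72 bytes, alignment 8
array of 24: 24 × 72 = 1728

1728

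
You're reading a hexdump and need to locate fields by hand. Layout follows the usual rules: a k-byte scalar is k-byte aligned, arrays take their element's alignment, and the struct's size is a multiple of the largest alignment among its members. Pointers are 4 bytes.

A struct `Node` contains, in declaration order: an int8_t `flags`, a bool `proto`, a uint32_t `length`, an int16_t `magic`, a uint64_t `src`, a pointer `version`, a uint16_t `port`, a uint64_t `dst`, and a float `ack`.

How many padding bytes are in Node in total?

14

@0: flags [1B, align 1] → 1
@1: proto [1B, align 1] → 2
+2 pad (align 4)
@4: length [4B, align 4] → 8
@8: magic [2B, align 2] → 10
+6 pad (align 8)
@16: src [8B, align 8] → 24
@24: version [4B, align 4] → 28
@28: port [2B, align 2] → 30
+2 pad (align 8)
@32: dst [8B, align 8] → 40
@40: ack [4B, align 4] → 44
+4 tail pad (align 8)
size 48, align 8
data bytes 34, size 48 → padding 14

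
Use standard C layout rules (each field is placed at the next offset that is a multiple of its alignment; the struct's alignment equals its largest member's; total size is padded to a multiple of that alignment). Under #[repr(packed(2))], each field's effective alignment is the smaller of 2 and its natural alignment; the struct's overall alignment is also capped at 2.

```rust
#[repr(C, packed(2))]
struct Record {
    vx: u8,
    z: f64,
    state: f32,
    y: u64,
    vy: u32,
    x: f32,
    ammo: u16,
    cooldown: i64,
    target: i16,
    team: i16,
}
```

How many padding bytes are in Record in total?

1

vx at 0 (size 1, align 1) → ends 1
pad 1 to align 2 for z
z at 2 (size 8, align 2) → ends 10
state at 10 (size 4, align 2) → ends 14
y at 14 (size 8, align 2) → ends 22
vy at 22 (size 4, align 2) → ends 26
x at 26 (size 4, align 2) → ends 30
ammo at 30 (size 2, align 2) → ends 32
cooldown at 32 (size 8, align 2) → ends 40
target at 40 (size 2, align 2) → ends 42
team at 42 (size 2, align 2) → ends 44
total 44 bytes, alignment 2
data bytes 43, size 44 → padding 1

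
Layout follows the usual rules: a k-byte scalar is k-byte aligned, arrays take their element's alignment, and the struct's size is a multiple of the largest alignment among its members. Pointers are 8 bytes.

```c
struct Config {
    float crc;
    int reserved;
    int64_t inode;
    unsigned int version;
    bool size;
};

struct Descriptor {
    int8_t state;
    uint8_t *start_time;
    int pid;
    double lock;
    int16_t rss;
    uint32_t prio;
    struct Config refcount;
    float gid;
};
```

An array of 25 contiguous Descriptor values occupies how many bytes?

Config: crc at 0 (size 4, align 4) → ends 4; reserved at 4 (size 4, align 4) → ends 8; inode at 8 (size 8, align 8) → ends 16; version at 16 (size 4, align 4) → ends 20; size at 20 (size 1, align 1) → ends 21; tail pad 3 to reach multiple of 8; total 24 bytes, alignment 8
state at 0 (size 1, align 1) → ends 1
pad 7 to align 8 for start_time
start_time at 8 (size 8, align 8) → ends 16
pid at 16 (size 4, align 4) → ends 20
pad 4 to align 8 for lock
lock at 24 (size 8, align 8) → ends 32
rss at 32 (size 2, align 2) → ends 34
pad 2 to align 4 for prio
prio at 36 (size 4, align 4) → ends 40
refcount at 40 (size 24, align 8) → ends 64
gid at 64 (size 4, align 4) → ends 68
tail pad 4 to reach multiple of 8
total 72 bytes, alignment 8
array of 25: 25 × 72 = 1800

1800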